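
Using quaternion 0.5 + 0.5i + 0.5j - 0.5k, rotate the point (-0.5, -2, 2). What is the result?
(-2, -2, 0.5)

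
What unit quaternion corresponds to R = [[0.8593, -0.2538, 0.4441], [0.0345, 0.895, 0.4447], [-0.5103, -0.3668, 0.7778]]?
0.9397 - 0.2159i + 0.2539j + 0.0767k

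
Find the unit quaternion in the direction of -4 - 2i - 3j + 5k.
-0.5443 - 0.2722i - 0.4082j + 0.6804k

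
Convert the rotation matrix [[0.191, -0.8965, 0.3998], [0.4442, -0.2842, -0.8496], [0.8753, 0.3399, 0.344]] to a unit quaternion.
0.5592 + 0.5318i - 0.2126j + 0.5994k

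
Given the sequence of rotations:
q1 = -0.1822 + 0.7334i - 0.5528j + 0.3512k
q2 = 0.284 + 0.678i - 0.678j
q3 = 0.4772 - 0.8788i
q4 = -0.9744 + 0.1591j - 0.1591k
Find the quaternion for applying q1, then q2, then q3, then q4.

q2 · q1 = -0.9238 - 0.1534i - 0.2716j + 0.2222k
q3 · q2 · q1 = -0.5756 + 0.7386i + 0.0657j + 0.3447k
q4 · q3 · q2 · q1 = 0.6053 - 0.6544i - 0.2731j - 0.3618k
0.6053 - 0.6544i - 0.2731j - 0.3618k


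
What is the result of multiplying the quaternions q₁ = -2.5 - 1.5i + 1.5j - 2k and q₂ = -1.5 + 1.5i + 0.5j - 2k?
1.25 - 3.5i - 9.5j + 5k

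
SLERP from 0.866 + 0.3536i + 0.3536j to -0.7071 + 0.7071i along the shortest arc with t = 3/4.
0.8689 - 0.4822i + 0.1121j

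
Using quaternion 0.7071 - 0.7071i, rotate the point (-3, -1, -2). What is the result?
(-3, -2, 1)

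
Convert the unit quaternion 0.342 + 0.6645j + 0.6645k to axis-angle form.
axis = (0, √2/2, √2/2), θ = 140°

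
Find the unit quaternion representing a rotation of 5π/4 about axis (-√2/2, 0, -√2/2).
-0.3827 - 0.6533i - 0.6533k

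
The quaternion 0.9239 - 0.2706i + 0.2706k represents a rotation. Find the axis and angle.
axis = (-√2/2, 0, √2/2), θ = π/4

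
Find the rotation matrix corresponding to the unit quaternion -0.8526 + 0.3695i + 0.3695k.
[[0.7269, 0.6301, 0.2731], [-0.6301, 0.4539, 0.6301], [0.2731, -0.6301, 0.7269]]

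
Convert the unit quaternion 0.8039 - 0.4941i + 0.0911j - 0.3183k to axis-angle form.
axis = (-0.8307, 0.1532, -0.5352), θ = 73°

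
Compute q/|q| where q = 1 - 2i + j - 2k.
0.3162 - 0.6325i + 0.3162j - 0.6325k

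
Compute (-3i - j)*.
3i + j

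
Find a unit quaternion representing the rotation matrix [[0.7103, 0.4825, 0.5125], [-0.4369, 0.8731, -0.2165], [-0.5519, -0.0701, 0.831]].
0.9239 + 0.0396i + 0.288j - 0.2488k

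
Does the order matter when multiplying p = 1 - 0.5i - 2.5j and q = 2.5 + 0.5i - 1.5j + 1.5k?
Yes: pq = -1 - 4.5i - 7j + 3.5k ≠ -1 + 3i - 8.5j - 0.5k = qp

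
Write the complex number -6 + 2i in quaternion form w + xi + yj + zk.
-6 + 2i + 0j + 0k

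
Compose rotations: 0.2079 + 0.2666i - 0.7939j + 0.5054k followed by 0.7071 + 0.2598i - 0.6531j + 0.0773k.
-0.4798 - 0.0262i - 0.8078j + 0.3413k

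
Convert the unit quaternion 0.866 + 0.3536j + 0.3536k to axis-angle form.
axis = (0, √2/2, √2/2), θ = π/3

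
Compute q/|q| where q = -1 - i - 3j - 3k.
-0.2236 - 0.2236i - 0.6708j - 0.6708k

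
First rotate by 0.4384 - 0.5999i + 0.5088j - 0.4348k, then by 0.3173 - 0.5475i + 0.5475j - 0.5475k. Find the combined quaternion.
-0.706 - 0.3899i + 0.4919j - 0.3281k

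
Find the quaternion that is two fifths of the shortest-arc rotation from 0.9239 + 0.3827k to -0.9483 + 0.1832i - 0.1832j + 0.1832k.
0.9806 - 0.0776i + 0.0776j + 0.1623k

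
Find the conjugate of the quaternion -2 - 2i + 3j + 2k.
-2 + 2i - 3j - 2k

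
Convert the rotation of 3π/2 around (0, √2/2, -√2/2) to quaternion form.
-0.7071 + 0.5j - 0.5k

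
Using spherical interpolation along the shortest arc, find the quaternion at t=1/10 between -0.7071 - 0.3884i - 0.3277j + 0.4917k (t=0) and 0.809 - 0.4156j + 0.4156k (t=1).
-0.7892 - 0.3726i - 0.2574j + 0.4148k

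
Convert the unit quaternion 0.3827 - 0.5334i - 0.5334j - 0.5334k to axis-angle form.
axis = (-√3/3, -√3/3, -√3/3), θ = 3π/4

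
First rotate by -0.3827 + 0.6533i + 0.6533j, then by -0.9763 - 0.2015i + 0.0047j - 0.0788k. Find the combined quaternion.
0.5022 - 0.5092i - 0.6911j - 0.1046k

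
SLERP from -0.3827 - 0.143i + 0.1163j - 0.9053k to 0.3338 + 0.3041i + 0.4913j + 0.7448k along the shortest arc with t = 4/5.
-0.3566 - 0.2807i - 0.3788j - 0.8066k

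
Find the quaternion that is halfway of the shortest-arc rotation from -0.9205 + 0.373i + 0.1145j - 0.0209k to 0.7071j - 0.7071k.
-0.6218 + 0.252i + 0.555j - 0.4918k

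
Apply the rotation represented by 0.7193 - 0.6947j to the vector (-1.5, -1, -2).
(1.947, -1, -1.569)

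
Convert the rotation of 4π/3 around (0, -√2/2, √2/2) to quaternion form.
-0.5 - 0.6124j + 0.6124k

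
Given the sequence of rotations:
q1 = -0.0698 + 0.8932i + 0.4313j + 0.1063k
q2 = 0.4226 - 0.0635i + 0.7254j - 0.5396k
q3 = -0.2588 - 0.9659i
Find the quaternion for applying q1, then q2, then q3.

q2 · q1 = -0.2283 + 0.6917i - 0.3436j - 0.5927k
q3 · q2 · q1 = 0.7272 + 0.0415i - 0.4836j + 0.4853k
0.7272 + 0.0415i - 0.4836j + 0.4853k


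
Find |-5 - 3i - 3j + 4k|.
√59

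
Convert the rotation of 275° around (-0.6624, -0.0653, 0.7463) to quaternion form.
-0.7373 - 0.4475i - 0.0441j + 0.5042k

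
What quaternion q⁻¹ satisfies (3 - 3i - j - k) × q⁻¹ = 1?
0.15 + 0.15i + 0.05j + 0.05k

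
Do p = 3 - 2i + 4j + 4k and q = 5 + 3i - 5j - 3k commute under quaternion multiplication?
No: pq = 53 + 7i + 11j + 9k ≠ 53 - 9i - j + 13k = qp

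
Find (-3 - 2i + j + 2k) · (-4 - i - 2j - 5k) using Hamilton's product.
22 + 10i - 10j + 12k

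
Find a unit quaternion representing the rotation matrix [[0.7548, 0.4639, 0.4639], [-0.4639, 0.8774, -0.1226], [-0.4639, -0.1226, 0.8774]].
0.9367 + 0.2476j - 0.2476k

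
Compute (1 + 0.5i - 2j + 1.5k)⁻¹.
0.1333 - 0.0667i + 0.2667j - 0.2k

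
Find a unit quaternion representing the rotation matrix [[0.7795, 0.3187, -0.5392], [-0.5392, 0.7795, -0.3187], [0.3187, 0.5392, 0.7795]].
0.9136 + 0.2348i - 0.2348j - 0.2348k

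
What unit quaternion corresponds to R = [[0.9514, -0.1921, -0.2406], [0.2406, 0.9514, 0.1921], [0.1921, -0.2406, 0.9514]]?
0.9816 - 0.1102i - 0.1102j + 0.1102k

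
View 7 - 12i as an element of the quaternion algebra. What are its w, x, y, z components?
7 - 12i + 0j + 0k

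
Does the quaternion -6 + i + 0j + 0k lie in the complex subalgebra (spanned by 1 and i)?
Yes. The quaternion -6 + i has j- and k-coefficients y = z = 0, so it lies in the complex subalgebra spanned by 1 and i.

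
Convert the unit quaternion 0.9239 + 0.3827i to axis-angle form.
axis = (1, 0, 0), θ = π/4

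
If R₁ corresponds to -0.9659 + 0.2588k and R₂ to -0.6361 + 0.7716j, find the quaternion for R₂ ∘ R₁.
0.6144 + 0.1997i - 0.7453j - 0.1646k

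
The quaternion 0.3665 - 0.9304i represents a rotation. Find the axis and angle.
axis = (-1, 0, 0), θ = 137°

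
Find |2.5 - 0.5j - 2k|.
3.24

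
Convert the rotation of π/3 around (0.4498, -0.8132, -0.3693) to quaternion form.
0.866 + 0.2249i - 0.4066j - 0.1847k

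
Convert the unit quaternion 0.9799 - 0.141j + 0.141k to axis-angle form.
axis = (0, -√2/2, √2/2), θ = 23°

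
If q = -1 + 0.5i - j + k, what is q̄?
-1 - 0.5i + j - k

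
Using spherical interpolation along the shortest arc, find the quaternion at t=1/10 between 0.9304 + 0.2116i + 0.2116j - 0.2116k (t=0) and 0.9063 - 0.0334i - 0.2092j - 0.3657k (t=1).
0.9394 + 0.1886i + 0.1702j - 0.2303k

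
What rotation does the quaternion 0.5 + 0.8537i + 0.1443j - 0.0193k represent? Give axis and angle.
axis = (0.9858, 0.1666, -0.0223), θ = 2π/3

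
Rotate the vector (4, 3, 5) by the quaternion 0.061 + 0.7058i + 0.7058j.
(3.434, 3.566, -5.049)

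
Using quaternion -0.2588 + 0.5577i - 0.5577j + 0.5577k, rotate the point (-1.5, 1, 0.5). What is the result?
(0.488, 0.955, -1.533)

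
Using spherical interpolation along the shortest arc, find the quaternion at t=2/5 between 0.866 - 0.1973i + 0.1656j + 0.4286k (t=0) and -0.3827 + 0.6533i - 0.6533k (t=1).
0.7169 - 0.4081i + 0.1054j + 0.5554k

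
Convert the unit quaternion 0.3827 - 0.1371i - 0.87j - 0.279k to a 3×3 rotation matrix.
[[-0.6695, 0.4521, -0.5894], [0.025, 0.8067, 0.5904], [0.7424, 0.3805, -0.5514]]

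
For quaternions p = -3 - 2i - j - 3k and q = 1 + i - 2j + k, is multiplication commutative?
No: pq = -12i + 4j - k ≠ 2i + 6j - 11k = qp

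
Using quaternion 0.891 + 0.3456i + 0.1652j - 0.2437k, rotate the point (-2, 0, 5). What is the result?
(-1.024, -2.842, 4.458)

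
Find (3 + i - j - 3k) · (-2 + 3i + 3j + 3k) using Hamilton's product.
3 + 13i - j + 21k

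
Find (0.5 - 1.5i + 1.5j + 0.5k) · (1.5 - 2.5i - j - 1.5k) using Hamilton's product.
-0.75 - 5.25i - 1.75j + 5.25k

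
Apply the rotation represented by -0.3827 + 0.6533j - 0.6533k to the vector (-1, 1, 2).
(-0.793, -2.061, -1.061)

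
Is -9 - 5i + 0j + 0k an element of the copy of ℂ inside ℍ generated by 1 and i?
Yes. The quaternion -9 - 5i has j- and k-coefficients y = z = 0, so it lies in the complex subalgebra spanned by 1 and i.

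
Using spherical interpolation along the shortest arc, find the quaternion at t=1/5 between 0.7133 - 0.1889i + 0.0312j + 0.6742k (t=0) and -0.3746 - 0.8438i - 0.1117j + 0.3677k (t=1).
0.5494 - 0.4147i - 0.0032j + 0.7254k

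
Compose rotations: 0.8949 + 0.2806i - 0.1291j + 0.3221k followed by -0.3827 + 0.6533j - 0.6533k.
-0.0477 + 0.0187i + 0.4507j - 0.8912k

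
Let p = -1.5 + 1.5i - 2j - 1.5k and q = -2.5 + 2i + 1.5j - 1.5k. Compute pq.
1.5 - 1.5i + 2j + 12.25k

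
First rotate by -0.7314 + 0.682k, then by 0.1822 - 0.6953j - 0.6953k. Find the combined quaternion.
0.3409 - 0.4742i + 0.5085j + 0.6328k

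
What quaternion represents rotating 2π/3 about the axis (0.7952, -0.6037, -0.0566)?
0.5 + 0.6887i - 0.5228j - 0.049k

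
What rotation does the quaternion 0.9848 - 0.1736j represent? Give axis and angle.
axis = (0, -1, 0), θ = 20°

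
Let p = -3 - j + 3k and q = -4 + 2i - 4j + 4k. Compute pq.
-4 + 2i + 22j - 22k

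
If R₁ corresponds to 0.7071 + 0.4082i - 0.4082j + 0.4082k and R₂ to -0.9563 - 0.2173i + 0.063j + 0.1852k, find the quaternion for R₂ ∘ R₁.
-0.6374 - 0.4427i + 0.5992j - 0.1964k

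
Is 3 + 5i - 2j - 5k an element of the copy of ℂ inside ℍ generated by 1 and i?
No. The quaternion 3 + 5i - 2j - 5k has j-coefficient y = -2 and k-coefficient z = -5, not both zero, so it does not lie in the complex subalgebra spanned by 1 and i.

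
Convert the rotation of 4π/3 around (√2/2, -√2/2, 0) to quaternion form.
-0.5 + 0.6124i - 0.6124j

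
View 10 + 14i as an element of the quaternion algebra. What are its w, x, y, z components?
10 + 14i + 0j + 0k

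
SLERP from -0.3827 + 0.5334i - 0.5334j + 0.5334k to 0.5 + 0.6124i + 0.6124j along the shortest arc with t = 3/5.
-0.5791 - 0.1745i - 0.7438j + 0.2847k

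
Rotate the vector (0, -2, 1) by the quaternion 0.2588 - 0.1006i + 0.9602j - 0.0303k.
(0.858, -1.962, -0.644)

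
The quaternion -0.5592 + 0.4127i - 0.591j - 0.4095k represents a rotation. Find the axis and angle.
axis = (0.4978, -0.7129, -0.494), θ = 248°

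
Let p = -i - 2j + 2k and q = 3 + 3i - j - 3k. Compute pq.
7 + 5i - 3j + 13k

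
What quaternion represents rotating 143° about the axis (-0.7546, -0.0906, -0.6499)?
0.3173 - 0.7156i - 0.0859j - 0.6163k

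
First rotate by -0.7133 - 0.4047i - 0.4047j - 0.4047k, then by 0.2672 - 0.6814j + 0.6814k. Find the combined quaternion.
-0.1906 + 0.4434i + 0.1021j - 0.8699k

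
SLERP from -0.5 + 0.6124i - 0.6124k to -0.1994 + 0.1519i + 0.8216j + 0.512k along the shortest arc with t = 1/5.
-0.4043 + 0.5218i - 0.2366j - 0.713k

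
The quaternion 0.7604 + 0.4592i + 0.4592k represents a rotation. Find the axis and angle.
axis = (√2/2, 0, √2/2), θ = 81°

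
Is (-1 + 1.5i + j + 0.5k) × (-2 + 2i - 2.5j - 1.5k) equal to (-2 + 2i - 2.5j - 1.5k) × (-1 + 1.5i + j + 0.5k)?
No: pq = 2.25 - 5.25i + 3.75j - 5.25k ≠ 2.25 - 4.75i - 2.75j + 6.25k = qp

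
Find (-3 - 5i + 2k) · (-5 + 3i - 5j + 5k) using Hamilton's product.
20 + 26i + 46j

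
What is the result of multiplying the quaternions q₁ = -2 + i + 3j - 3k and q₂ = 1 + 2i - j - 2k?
-7 - 12i + j - 6k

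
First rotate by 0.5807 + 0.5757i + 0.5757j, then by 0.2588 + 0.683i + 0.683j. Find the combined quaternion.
-0.6361 + 0.5456i + 0.5456j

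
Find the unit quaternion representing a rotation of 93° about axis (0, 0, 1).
0.6884 + 0.7254k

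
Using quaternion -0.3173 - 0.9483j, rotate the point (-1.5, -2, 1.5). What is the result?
(2.101, -2, -0.295)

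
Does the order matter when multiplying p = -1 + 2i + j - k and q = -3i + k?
Yes: pq = 7 + 4i + j + 2k ≠ 7 + 2i - j - 4k = qp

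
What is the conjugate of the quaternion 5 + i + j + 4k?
5 - i - j - 4k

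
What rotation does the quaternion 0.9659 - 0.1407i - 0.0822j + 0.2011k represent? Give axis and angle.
axis = (-0.5436, -0.3176, 0.7769), θ = π/6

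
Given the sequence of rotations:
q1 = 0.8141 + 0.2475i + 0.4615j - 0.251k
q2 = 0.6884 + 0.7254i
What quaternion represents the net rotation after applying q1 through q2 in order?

q2 · q1 = 0.3809 + 0.7609i + 0.4998j + 0.162k
0.3809 + 0.7609i + 0.4998j + 0.162k


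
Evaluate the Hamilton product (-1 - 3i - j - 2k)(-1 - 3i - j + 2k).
-5 + 2i + 14j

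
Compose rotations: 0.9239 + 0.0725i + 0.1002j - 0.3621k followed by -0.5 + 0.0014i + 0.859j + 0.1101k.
-0.5083 - 0.357i + 0.752j + 0.2206k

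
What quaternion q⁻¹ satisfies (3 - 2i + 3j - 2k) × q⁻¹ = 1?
0.1154 + 0.0769i - 0.1154j + 0.0769k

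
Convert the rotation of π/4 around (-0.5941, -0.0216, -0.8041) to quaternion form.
0.9239 - 0.2274i - 0.0083j - 0.3077k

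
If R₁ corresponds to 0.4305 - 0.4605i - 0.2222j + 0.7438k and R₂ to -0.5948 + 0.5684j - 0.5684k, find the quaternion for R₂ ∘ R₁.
0.293 + 0.5704i + 0.6386j - 0.4254k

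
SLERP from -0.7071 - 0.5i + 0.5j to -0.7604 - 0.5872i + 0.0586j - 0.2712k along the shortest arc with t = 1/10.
-0.722 - 0.5157i + 0.4603j - 0.0284k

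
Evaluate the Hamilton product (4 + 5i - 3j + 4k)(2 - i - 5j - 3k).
10 + 35i - 15j - 32k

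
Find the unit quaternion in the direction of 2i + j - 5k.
0.3651i + 0.1826j - 0.9129k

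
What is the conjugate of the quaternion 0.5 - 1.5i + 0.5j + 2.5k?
0.5 + 1.5i - 0.5j - 2.5k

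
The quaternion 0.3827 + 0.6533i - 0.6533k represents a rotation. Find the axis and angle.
axis = (√2/2, 0, -√2/2), θ = 3π/4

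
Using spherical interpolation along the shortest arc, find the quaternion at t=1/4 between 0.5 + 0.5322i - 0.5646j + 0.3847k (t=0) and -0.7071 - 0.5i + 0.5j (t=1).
0.563 + 0.534i - 0.5587j + 0.2928k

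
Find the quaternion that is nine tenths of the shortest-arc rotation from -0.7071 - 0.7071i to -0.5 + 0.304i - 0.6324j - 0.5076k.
-0.5868 + 0.1929i - 0.6133j - 0.4923k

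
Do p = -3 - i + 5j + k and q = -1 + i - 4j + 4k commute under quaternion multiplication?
No: pq = 20 + 22i + 12j - 14k ≠ 20 - 26i + 2j - 12k = qp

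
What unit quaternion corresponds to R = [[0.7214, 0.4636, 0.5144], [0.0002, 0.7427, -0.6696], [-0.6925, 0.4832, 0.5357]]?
0.866 + 0.3328i + 0.3484j - 0.1338k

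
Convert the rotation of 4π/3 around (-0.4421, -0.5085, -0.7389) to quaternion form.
-0.5 - 0.3829i - 0.4404j - 0.6399k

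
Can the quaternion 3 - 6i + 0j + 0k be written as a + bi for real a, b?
Yes. The quaternion 3 - 6i has j- and k-coefficients y = z = 0, so it lies in the complex subalgebra spanned by 1 and i.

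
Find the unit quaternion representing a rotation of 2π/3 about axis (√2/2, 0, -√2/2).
0.5 + 0.6124i - 0.6124k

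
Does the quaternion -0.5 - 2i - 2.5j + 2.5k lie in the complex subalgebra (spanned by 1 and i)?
No. The quaternion -0.5 - 2i - 2.5j + 2.5k has j-coefficient y = -2.5 and k-coefficient z = 2.5, not both zero, so it does not lie in the complex subalgebra spanned by 1 and i.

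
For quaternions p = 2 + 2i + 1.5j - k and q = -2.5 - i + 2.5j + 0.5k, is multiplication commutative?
No: pq = -6.25 - 3.75i + 1.25j + 10k ≠ -6.25 - 10.25i + 1.25j - 3k = qp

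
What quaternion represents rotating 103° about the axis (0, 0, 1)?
0.6225 + 0.7826k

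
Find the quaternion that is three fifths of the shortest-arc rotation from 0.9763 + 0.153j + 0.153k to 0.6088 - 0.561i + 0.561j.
0.824 - 0.3626i + 0.4301j + 0.0675k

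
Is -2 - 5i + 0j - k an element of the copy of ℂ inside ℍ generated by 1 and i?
No. The quaternion -2 - 5i - k has j-coefficient y = 0 and k-coefficient z = -1, not both zero, so it does not lie in the complex subalgebra spanned by 1 and i.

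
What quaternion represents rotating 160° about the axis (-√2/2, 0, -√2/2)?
0.1736 - 0.6964i - 0.6964k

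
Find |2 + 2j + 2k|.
√12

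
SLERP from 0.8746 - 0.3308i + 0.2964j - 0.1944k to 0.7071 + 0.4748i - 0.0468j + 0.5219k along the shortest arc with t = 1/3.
0.9737 - 0.056i + 0.2095j + 0.0693k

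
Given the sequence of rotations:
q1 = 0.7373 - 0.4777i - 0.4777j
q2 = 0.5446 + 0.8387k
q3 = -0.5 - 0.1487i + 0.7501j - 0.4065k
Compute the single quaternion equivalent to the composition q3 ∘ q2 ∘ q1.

q2 · q1 = 0.4015 + 0.1405i - 0.6608j + 0.6184k
q3 · q2 · q1 = 0.5672 + 0.0653i + 0.6664j - 0.4795k
0.5672 + 0.0653i + 0.6664j - 0.4795k


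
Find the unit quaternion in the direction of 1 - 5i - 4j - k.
0.1525 - 0.7625i - 0.61j - 0.1525k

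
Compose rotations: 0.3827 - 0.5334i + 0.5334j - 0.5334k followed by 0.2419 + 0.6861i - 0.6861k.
0.0926 + 0.4995i + 0.861j - 0.0256k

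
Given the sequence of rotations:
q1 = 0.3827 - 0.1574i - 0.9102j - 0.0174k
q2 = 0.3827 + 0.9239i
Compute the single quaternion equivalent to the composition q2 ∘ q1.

q2 · q1 = 0.2919 + 0.2933i - 0.3323j - 0.8476k
0.2919 + 0.2933i - 0.3323j - 0.8476k


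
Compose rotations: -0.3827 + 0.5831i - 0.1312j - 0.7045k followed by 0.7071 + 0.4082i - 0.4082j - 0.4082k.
-0.8498 + 0.4901i + 0.113j - 0.1575k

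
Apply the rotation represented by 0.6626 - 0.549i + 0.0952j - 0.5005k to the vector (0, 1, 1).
(1.234, 0.528, -0.444)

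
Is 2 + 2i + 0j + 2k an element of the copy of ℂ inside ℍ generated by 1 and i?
No. The quaternion 2 + 2i + 2k has j-coefficient y = 0 and k-coefficient z = 2, not both zero, so it does not lie in the complex subalgebra spanned by 1 and i.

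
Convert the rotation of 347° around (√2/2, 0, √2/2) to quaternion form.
-0.9936 + 0.08i + 0.08k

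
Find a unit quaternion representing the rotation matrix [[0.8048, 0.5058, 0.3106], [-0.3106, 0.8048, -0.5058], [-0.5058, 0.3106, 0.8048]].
0.9239 + 0.2209i + 0.2209j - 0.2209k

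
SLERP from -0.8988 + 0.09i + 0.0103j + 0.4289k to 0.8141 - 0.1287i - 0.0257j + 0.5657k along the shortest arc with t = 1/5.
-0.9665 + 0.1081i + 0.015j + 0.2322k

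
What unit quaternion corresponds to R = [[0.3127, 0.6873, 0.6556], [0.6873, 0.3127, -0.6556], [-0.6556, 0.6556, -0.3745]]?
0.5592 + 0.5862i + 0.5862j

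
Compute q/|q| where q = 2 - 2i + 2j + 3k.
0.4364 - 0.4364i + 0.4364j + 0.6547k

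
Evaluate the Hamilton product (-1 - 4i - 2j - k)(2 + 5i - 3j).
12 - 16i - 6j + 20k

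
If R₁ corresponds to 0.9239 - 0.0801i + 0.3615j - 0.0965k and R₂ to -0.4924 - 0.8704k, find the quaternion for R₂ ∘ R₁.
-0.5389 + 0.3541i - 0.1083j - 0.7566k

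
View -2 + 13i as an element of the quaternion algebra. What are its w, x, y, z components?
-2 + 13i + 0j + 0k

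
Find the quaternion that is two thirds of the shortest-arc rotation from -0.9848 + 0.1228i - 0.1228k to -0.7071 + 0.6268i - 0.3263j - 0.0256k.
-0.8447 + 0.4806i - 0.2273j - 0.0617k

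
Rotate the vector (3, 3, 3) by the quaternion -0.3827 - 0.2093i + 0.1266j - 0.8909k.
(-3.235, -1.296, 3.854)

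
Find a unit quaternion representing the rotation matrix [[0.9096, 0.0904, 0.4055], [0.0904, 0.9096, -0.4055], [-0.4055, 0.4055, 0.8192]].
0.9537 + 0.2126i + 0.2126j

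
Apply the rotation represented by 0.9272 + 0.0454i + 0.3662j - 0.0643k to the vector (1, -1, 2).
(1.918, -1.336, 0.733)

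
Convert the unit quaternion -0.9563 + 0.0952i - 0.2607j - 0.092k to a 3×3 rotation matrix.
[[0.8471, -0.2256, 0.4811], [0.1263, 0.9649, 0.23], [-0.5161, -0.1341, 0.8459]]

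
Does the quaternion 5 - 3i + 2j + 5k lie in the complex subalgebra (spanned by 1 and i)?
No. The quaternion 5 - 3i + 2j + 5k has j-coefficient y = 2 and k-coefficient z = 5, not both zero, so it does not lie in the complex subalgebra spanned by 1 and i.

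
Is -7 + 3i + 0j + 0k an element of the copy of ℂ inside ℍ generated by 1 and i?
Yes. The quaternion -7 + 3i has j- and k-coefficients y = z = 0, so it lies in the complex subalgebra spanned by 1 and i.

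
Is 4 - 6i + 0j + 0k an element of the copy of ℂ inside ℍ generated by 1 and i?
Yes. The quaternion 4 - 6i has j- and k-coefficients y = z = 0, so it lies in the complex subalgebra spanned by 1 and i.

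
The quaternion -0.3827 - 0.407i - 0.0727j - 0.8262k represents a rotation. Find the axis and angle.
axis = (-0.4405, -0.0787, -0.8943), θ = 5π/4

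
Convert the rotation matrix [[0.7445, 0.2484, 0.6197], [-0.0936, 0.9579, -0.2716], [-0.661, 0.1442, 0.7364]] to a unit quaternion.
0.9272 + 0.1121i + 0.3453j - 0.0922k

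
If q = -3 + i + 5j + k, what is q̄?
-3 - i - 5j - k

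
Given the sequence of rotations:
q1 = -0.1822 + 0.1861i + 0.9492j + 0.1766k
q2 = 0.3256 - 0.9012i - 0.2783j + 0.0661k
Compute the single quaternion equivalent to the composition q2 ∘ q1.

q2 · q1 = 0.3609 + 0.1129i + 0.5312j - 0.7582k
0.3609 + 0.1129i + 0.5312j - 0.7582k


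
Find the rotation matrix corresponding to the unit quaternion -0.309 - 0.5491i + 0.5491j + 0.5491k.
[[-0.206, -0.2637, -0.9424], [-0.9424, -0.206, 0.2637], [-0.2637, 0.9424, -0.206]]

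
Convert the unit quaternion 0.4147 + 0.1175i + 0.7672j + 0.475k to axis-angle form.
axis = (0.1291, 0.8431, 0.522), θ = 131°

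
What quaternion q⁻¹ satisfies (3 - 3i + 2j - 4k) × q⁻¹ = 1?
0.0789 + 0.0789i - 0.0526j + 0.1053k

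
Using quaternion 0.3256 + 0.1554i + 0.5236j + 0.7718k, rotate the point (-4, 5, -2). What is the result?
(0.098, -5.274, 4.145)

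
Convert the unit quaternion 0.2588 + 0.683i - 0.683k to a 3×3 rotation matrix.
[[0.067, 0.3535, -0.933], [-0.3535, -0.866, -0.3535], [-0.933, 0.3535, 0.067]]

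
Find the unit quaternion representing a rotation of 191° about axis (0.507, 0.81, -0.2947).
-0.0958 + 0.5047i + 0.8063j - 0.2933k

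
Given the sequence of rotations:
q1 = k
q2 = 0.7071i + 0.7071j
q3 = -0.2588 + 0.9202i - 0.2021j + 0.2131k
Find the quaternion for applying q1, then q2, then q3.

q2 · q1 = 0.7071i - 0.7071j
q3 · q2 · q1 = -0.7936 - 0.0323i + 0.3337j - 0.5078k
-0.7936 - 0.0323i + 0.3337j - 0.5078k


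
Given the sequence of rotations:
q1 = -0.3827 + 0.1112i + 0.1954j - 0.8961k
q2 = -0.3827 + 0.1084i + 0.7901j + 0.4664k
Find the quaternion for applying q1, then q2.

q2 · q1 = 0.398 - 0.8832i - 0.2281j + 0.0978k
0.398 - 0.8832i - 0.2281j + 0.0978k


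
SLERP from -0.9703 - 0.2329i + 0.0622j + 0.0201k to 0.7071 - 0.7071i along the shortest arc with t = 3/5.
-0.9291 + 0.3685i + 0.029j + 0.0094k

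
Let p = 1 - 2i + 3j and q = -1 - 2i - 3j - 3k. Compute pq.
4 - 9i - 12j + 9k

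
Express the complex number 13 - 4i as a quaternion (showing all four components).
13 - 4i + 0j + 0k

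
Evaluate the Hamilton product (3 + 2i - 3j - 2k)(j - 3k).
-3 + 11i + 9j - 7k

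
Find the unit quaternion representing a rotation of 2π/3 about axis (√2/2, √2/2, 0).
0.5 + 0.6124i + 0.6124j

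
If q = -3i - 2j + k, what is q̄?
3i + 2j - k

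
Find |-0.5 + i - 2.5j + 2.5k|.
3.708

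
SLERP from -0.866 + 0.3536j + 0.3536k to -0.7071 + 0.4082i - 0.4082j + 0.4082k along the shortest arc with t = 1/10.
-0.8828 + 0.047i + 0.2802j + 0.3742k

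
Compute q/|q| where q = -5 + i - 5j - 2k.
-0.6742 + 0.1348i - 0.6742j - 0.2697k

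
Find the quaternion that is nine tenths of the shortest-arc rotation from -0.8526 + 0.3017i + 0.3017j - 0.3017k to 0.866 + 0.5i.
-0.9022 - 0.4285i + 0.0351j - 0.0351k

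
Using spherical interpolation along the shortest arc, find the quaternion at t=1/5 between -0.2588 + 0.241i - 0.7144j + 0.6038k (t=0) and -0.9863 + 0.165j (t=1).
-0.5196 + 0.2217i - 0.6102j + 0.5555k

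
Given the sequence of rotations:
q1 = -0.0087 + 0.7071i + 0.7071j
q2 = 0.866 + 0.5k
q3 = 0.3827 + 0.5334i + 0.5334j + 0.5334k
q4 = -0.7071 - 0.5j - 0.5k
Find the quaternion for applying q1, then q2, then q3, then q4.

q2 · q1 = -0.0075 + 0.2588i + 0.9659j - 0.0043k
q3 · q2 · q1 = -0.6538 - 0.4225i + 0.506j + 0.3715k
q4 · q3 · q2 · q1 = 0.9011 + 0.366i + 0.1804j - 0.147k
0.9011 + 0.366i + 0.1804j - 0.147k


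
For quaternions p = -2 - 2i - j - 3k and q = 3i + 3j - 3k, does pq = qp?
No: pq = 6i - 21j + 3k ≠ -18i + 9j + 9k = qp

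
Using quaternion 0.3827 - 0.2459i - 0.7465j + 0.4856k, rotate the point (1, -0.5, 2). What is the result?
(-2.204, -0.538, 0.318)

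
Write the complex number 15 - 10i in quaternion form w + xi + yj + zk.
15 - 10i + 0j + 0k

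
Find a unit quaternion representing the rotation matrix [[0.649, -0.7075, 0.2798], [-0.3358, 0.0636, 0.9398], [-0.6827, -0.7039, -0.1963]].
0.6157 - 0.6674i + 0.3908j + 0.1509k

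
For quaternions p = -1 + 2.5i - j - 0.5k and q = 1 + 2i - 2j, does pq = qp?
No: pq = -8 - 0.5i - 3.5k ≠ -8 + 1.5i + 2j + 2.5k = qp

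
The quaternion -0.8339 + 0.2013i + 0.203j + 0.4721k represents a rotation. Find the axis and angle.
axis = (0.3647, 0.3678, 0.8554), θ = 293°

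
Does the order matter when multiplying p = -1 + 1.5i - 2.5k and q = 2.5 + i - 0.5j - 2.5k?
Yes: pq = -10.25 + 1.5i + 1.75j - 4.5k ≠ -10.25 + 4i - 0.75j - 3k = qp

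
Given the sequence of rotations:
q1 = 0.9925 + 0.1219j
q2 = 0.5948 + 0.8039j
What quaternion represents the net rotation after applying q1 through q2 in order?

q2 · q1 = 0.4923 + 0.8704j
0.4923 + 0.8704j


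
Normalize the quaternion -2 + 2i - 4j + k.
-0.4 + 0.4i - 0.8j + 0.2k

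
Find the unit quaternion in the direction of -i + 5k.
-0.1961i + 0.9806k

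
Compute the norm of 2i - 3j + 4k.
√29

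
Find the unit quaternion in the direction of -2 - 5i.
-0.3714 - 0.9285i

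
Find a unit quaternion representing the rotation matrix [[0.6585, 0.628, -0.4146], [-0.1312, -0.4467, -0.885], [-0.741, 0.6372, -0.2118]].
0.5 + 0.7611i + 0.1632j - 0.3796k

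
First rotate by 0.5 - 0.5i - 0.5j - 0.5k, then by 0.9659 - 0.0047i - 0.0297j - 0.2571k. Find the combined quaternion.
0.3372 - 0.599i - 0.3716j - 0.624k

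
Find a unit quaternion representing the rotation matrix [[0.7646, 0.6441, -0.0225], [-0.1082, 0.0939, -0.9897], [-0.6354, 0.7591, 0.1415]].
0.7071 + 0.6183i + 0.2167j - 0.266k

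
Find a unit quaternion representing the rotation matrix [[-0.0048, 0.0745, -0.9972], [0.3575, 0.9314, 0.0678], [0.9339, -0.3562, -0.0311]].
0.6884 - 0.154i - 0.7013j + 0.1028k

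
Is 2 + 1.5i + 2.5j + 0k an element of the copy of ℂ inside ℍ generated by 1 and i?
No. The quaternion 2 + 1.5i + 2.5j has j-coefficient y = 2.5 and k-coefficient z = 0, not both zero, so it does not lie in the complex subalgebra spanned by 1 and i.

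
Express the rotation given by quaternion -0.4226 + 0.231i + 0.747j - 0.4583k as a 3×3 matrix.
[[-0.5361, -0.0422, -0.8431], [0.7325, 0.4732, -0.4895], [0.4196, -0.8799, -0.2227]]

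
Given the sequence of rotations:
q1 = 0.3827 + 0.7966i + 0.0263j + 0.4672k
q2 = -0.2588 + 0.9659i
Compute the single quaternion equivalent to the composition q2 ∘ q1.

q2 · q1 = -0.8685 + 0.1635i - 0.4581j - 0.0955k
-0.8685 + 0.1635i - 0.4581j - 0.0955k


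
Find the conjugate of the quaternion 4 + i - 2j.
4 - i + 2j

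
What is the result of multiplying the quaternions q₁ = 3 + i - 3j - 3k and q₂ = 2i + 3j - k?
4 + 18i + 4j + 6k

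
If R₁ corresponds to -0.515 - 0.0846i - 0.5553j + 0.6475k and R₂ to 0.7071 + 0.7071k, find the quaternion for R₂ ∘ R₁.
-0.822 + 0.3328i - 0.4525j + 0.0937k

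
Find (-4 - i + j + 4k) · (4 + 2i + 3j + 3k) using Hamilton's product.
-29 - 21i + 3j - k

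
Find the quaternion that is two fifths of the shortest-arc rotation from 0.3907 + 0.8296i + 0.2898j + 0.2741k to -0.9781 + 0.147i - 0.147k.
0.7793 + 0.5241i + 0.2092j + 0.2726k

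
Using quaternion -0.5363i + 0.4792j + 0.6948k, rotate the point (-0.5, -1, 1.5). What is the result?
(-0.391, 1.797, -0.345)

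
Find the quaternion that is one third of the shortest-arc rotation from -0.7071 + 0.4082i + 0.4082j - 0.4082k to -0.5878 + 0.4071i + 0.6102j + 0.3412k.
-0.718 + 0.4394i + 0.5142j - 0.1641k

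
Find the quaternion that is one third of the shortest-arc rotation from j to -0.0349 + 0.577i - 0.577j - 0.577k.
0.0134 - 0.2213i + 0.9497j + 0.2213k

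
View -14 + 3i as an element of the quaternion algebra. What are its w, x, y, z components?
-14 + 3i + 0j + 0k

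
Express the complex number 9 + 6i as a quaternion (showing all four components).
9 + 6i + 0j + 0k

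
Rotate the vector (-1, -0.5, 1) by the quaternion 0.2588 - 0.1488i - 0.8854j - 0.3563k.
(0.246, 0.278, -1.453)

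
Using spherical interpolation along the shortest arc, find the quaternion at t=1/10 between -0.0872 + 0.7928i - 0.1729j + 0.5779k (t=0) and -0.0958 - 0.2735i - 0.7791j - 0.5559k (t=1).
-0.0701 + 0.7824i - 0.0645j + 0.6154k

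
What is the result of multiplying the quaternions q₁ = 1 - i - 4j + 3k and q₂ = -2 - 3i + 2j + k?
-11i + 2j - 19k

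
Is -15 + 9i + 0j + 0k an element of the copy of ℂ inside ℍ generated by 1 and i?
Yes. The quaternion -15 + 9i has j- and k-coefficients y = z = 0, so it lies in the complex subalgebra spanned by 1 and i.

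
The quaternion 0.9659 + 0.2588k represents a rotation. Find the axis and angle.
axis = (0, 0, 1), θ = π/6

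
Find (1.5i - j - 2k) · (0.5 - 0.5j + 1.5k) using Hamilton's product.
2.5 - 1.75i - 2.75j - 1.75k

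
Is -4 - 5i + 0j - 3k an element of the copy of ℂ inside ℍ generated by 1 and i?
No. The quaternion -4 - 5i - 3k has j-coefficient y = 0 and k-coefficient z = -3, not both zero, so it does not lie in the complex subalgebra spanned by 1 and i.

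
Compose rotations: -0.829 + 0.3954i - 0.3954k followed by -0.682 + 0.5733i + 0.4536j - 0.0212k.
0.3303 - 0.9243i - 0.1577j + 0.1079k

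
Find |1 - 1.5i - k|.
2.062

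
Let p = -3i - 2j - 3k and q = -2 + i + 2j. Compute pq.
7 + 12i + j + 2k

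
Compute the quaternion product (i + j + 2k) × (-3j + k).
1 + 7i - j - 3k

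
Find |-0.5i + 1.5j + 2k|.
2.55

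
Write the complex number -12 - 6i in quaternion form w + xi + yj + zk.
-12 - 6i + 0j + 0k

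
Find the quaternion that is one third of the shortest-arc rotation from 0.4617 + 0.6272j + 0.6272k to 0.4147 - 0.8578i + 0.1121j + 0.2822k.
0.5159 - 0.3471i + 0.5183j + 0.5871k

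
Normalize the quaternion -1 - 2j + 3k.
-0.2673 - 0.5345j + 0.8018k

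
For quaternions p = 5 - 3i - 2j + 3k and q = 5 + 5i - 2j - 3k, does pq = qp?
No: pq = 45 + 22i - 14j + 16k ≠ 45 - 2i - 26j - 16k = qp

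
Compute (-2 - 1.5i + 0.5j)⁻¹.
-0.3077 + 0.2308i - 0.0769j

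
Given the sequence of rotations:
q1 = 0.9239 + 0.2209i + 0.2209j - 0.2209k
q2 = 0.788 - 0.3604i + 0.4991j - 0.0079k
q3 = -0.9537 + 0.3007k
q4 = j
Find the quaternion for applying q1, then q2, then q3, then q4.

q2 · q1 = 0.6956 - 0.2674i + 0.5538j - 0.3712k
q3 · q2 · q1 = -0.5518 + 0.0885i - 0.6086j + 0.5632k
q4 · q3 · q2 · q1 = 0.6086 + 0.5632i - 0.5518j - 0.0885k
0.6086 + 0.5632i - 0.5518j - 0.0885k


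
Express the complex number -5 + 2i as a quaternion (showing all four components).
-5 + 2i + 0j + 0k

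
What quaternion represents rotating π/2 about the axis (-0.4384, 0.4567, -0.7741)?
0.7071 - 0.31i + 0.3229j - 0.5474k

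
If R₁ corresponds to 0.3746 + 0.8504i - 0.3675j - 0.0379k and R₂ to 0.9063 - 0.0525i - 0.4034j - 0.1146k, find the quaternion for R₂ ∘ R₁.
0.2316 + 0.7242i - 0.5836j + 0.2851k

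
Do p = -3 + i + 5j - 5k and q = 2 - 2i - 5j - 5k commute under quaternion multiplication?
No: pq = -4 - 42i + 40j + 10k ≠ -4 + 58i + 10j = qp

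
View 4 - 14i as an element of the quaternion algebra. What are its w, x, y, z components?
4 - 14i + 0j + 0k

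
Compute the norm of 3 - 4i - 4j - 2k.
√45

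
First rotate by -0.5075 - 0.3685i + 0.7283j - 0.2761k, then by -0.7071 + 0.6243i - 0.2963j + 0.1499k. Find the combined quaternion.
0.8461 - 0.0836i - 0.2475j + 0.4646k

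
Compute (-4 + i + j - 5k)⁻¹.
-0.093 - 0.0233i - 0.0233j + 0.1163k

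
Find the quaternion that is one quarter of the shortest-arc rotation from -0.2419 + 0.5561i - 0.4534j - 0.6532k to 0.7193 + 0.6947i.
0.0343 + 0.7208i - 0.3948j - 0.5688k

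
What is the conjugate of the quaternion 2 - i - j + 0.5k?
2 + i + j - 0.5k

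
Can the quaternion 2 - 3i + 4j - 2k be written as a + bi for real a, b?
No. The quaternion 2 - 3i + 4j - 2k has j-coefficient y = 4 and k-coefficient z = -2, not both zero, so it does not lie in the complex subalgebra spanned by 1 and i.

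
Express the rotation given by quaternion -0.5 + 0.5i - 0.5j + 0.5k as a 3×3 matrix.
[[0, 0, 1], [-1, 0, 0], [0, -1, 0]]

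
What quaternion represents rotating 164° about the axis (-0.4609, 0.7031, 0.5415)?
0.1392 - 0.4564i + 0.6963j + 0.5362k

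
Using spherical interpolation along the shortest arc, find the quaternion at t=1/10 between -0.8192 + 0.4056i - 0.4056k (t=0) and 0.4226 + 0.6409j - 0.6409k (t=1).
-0.8624 + 0.3959i - 0.0951j - 0.3008k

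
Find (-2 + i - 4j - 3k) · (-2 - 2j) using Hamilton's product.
-4 - 8i + 12j + 4k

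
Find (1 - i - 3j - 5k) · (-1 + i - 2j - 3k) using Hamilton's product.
-21 + i - 7j + 7k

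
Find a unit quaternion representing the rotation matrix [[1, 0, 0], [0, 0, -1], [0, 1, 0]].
0.7071 + 0.7071i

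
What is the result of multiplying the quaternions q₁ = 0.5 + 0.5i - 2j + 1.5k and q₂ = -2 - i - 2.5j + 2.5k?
-9.25 - 2.75i - 5k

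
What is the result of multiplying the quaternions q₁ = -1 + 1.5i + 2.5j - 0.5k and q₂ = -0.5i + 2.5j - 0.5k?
-5.75 + 0.5i - 1.5j + 5.5k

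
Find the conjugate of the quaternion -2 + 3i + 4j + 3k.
-2 - 3i - 4j - 3k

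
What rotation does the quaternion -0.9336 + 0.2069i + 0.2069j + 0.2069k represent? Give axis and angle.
axis = (√3/3, √3/3, √3/3), θ = 318°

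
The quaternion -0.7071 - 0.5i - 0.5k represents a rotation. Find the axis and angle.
axis = (-√2/2, 0, -√2/2), θ = 3π/2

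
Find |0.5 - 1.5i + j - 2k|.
2.739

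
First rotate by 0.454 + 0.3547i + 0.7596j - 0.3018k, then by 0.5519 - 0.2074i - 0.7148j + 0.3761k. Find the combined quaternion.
0.9806 + 0.0316i + 0.1655j + 0.1002k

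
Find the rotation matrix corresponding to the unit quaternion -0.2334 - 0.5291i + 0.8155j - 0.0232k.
[[-0.3312, -0.8738, -0.3561], [-0.8521, 0.439, -0.2848], [0.4052, 0.2091, -0.89]]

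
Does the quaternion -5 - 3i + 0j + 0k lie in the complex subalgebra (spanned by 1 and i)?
Yes. The quaternion -5 - 3i has j- and k-coefficients y = z = 0, so it lies in the complex subalgebra spanned by 1 and i.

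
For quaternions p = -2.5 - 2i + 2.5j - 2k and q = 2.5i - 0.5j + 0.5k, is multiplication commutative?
No: pq = 7.25 - 6i - 2.75j - 6.5k ≠ 7.25 - 6.5i + 5.25j + 4k = qp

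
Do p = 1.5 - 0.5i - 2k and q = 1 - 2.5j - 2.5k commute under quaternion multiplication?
No: pq = -3.5 - 5.5i - 5j - 4.5k ≠ -3.5 + 4.5i - 2.5j - 7k = qp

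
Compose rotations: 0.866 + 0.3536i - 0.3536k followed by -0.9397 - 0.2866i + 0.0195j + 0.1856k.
-0.6468 - 0.5874i - 0.0188j + 0.4861k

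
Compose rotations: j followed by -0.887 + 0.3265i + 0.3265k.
-0.3265i - 0.887j + 0.3265k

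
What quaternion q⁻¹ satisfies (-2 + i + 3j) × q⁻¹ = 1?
-0.1429 - 0.0714i - 0.2143j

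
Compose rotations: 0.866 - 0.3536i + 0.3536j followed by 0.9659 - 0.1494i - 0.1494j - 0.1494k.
0.8365 - 0.4181i + 0.265j - 0.235k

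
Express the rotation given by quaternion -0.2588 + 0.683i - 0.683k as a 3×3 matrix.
[[0.067, -0.3535, -0.933], [0.3535, -0.866, 0.3535], [-0.933, -0.3535, 0.067]]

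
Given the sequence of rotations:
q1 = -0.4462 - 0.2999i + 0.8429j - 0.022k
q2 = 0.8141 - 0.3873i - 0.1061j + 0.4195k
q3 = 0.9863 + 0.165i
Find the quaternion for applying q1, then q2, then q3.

q2 · q1 = -0.3807 - 0.4226i + 0.5992j - 0.5634k
q3 · q2 · q1 = -0.3058 - 0.4796i + 0.684j - 0.4568k
-0.3058 - 0.4796i + 0.684j - 0.4568k


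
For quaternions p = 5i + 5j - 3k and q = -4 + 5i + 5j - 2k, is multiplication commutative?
No: pq = -56 - 15i - 25j + 12k ≠ -56 - 25i - 15j + 12k = qp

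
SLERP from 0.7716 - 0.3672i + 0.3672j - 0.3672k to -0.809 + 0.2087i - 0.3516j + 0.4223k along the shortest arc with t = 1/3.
0.7867 - 0.3154i + 0.3632j - 0.3869k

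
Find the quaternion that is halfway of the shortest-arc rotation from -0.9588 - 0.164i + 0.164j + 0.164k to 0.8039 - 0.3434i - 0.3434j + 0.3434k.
-0.9519 + 0.0969i + 0.274j - 0.0969k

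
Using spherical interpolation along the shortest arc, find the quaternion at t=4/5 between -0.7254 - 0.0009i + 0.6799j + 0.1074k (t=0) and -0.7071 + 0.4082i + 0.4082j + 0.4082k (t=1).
-0.731 + 0.3333i + 0.4772j + 0.3562k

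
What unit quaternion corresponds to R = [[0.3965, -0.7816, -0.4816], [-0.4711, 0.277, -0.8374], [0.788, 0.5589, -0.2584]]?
0.5948 + 0.5869i - 0.5336j + 0.1305k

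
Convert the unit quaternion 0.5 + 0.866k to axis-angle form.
axis = (0, 0, 1), θ = 2π/3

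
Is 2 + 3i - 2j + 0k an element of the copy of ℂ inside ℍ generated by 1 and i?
No. The quaternion 2 + 3i - 2j has j-coefficient y = -2 and k-coefficient z = 0, not both zero, so it does not lie in the complex subalgebra spanned by 1 and i.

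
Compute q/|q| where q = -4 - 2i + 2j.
-0.8165 - 0.4082i + 0.4082j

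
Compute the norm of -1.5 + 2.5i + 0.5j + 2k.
3.571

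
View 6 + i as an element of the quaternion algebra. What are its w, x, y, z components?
6 + i + 0j + 0k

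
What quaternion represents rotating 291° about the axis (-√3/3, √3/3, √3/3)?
-0.8241 - 0.327i + 0.327j + 0.327k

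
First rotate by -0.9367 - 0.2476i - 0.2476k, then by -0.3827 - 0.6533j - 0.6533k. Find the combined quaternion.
0.1967 + 0.2565i + 0.7737j + 0.5449k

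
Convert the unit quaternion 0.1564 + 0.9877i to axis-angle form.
axis = (1, 0, 0), θ = 162°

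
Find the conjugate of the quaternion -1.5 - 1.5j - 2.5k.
-1.5 + 1.5j + 2.5k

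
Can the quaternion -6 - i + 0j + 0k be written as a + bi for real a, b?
Yes. The quaternion -6 - i has j- and k-coefficients y = z = 0, so it lies in the complex subalgebra spanned by 1 and i.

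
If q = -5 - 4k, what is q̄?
-5 + 4k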